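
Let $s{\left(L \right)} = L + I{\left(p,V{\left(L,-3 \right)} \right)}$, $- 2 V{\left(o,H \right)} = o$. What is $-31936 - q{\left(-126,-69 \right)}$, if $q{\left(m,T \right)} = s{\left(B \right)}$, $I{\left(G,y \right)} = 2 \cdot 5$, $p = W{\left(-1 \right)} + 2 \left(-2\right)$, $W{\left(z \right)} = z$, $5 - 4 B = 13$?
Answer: $-31944$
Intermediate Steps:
$B = -2$ ($B = \frac{5}{4} - \frac{13}{4} = -2$)
$V{\left(o,H \right)} = - \frac{o}{2}$
$p = -5$ ($p = -1 + 2 \left(-2\right) = -1 - 4 = -5$)
$I{\left(G,y \right)} = 10$
$s{\left(L \right)} = 10 + L$ ($s{\left(L \right)} = L + 10 = 10 + L$)
$q{\left(m,T \right)} = 8$ ($q{\left(m,T \right)} = 10 - 2 = 8$)
$-31936 - q{\left(-126,-69 \right)} = -31936 - 8 = -31944$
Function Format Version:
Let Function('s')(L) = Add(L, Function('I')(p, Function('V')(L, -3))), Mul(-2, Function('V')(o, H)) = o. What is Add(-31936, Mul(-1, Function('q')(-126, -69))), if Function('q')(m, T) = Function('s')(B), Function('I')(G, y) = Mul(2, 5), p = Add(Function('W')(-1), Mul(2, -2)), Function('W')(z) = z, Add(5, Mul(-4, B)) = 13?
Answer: -31944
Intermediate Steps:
B = -2 (B = Add(Rational(5, 4), Mul(Rational(-1, 4), 13)) = Add(Rational(5, 4), Rational(-13, 4)) = -2)
Function('V')(o, H) = Mul(Rational(-1, 2), o)
p = -5 (p = Add(-1, Mul(2, -2)) = Add(-1, -4) = -5)
Function('I')(G, y) = 10
Function('s')(L) = Add(10, L) (Function('s')(L) = Add(L, 10) = Add(10, L))
Function('q')(m, T) = 8 (Function('q')(m, T) = Add(10, -2) = 8)
Add(-31936, Mul(-1, Function('q')(-126, -69))) = Add(-31936, Mul(-1, 8)) = Add(-31936, -8) = -31944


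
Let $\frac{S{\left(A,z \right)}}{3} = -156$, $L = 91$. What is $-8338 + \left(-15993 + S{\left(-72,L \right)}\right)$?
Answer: $-24799$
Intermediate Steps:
$S{\left(A,z \right)} = -468$ ($S{\left(A,z \right)} = 3 \left(-156\right) = -468$)
$-8338 + \left(-15993 + S{\left(-72,L \right)}\right) = -8338 - 16461 = -24799$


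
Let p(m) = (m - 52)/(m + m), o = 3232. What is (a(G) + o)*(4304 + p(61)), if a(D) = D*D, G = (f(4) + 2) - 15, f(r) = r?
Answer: 1739646361/122 ≈ 1.4259e+7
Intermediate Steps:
p(m) = (-52 + m)/(2*m) (p(m) = (-52 + m)/((2*m)) = (-52 + m)*(1/(2*m)) = (-52 + m)/(2*m))
G = -9 (G = (4 + 2) - 15 = 6 - 15 = -9)
a(D) = D**2
(a(G) + o)*(4304 + p(61)) = ((-9)**2 + 3232)*(4304 + (1/2)*(-52 + 61)/61) = (81 + 3232)*(4304 + (1/2)*(1/61)*9) = 3313*(4304 + 9/122) = 3313*(525097/122) = 1739646361/122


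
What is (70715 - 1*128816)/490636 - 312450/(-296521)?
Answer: 136071051579/145483877356 ≈ 0.93530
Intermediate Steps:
(70715 - 1*128816)/490636 - 312450/(-296521) = (70715 - 128816)*(1/490636) - 312450*(-1/296521) = -58101*1/490636 + 312450/296521 = -58101/490636 + 312450/296521 = 136071051579/145483877356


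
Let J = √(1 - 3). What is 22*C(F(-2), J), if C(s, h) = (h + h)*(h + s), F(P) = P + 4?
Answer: -88 + 88*I*√2 ≈ -88.0 + 124.45*I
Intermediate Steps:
F(P) = 4 + P
J = I*√2 (J = √(-2) = I*√2 ≈ 1.4142*I)
C(s, h) = 2*h*(h + s) (C(s, h) = (2*h)*(h + s) = 2*h*(h + s))
22*C(F(-2), J) = 22*(2*(I*√2)*(I*√2 + (4 - 2))) = 22*(2*(I*√2)*(I*√2 + 2)) = 22*(2*(I*√2)*(2 + I*√2)) = 22*(2*I*√2*(2 + I*√2)) = 44*I*√2*(2 + I*√2)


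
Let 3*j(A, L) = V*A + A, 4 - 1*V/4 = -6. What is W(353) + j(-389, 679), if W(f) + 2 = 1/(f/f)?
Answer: -15952/3 ≈ -5317.3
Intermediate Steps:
V = 40 (V = 16 - 4*(-6) = 16 + 24 = 40)
j(A, L) = 41*A/3 (j(A, L) = (40*A + A)/3 = (41*A)/3 = 41*A/3)
W(f) = -1 (W(f) = -2 + 1/(f/f) = -2 + 1/1 = -2 + 1 = -1)
W(353) + j(-389, 679) = -1 + (41/3)*(-389) = -1 - 15949/3 = -15952/3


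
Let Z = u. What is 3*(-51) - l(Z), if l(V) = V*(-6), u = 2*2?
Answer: -129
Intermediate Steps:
u = 4
Z = 4
l(V) = -6*V
3*(-51) - l(Z) = 3*(-51) - (-6)*4 = -153 - 1*(-24) = -153 + 24 = -129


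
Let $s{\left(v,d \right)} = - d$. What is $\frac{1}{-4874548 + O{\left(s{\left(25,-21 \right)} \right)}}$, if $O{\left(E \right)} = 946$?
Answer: $- \frac{1}{4873602} \approx -2.0519 \cdot 10^{-7}$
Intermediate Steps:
$\frac{1}{-4874548 + O{\left(s{\left(25,-21 \right)} \right)}} = \frac{1}{-4874548 + 946} = \frac{1}{-4873602} = - \frac{1}{4873602}$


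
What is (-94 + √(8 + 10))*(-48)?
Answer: 4512 - 144*√2 ≈ 4308.4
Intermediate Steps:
(-94 + √(8 + 10))*(-48) = (-94 + √18)*(-48) = (-94 + 3*√2)*(-48) = 4512 - 144*√2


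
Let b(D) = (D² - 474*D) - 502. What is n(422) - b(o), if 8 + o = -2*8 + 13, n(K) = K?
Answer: -4411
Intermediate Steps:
o = -11 (o = -8 + (-2*8 + 13) = -8 + (-16 + 13) = -8 - 3 = -11)
b(D) = -502 + D² - 474*D
n(422) - b(o) = 422 - (-502 + (-11)² - 474*(-11)) = 422 - (-502 + 121 + 5214) = 422 - 1*4833 = 422 - 4833 = -4411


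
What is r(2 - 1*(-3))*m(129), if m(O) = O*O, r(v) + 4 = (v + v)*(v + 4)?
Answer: 1431126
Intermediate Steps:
r(v) = -4 + 2*v*(4 + v) (r(v) = -4 + (v + v)*(v + 4) = -4 + (2*v)*(4 + v) = -4 + 2*v*(4 + v))
m(O) = O**2
r(2 - 1*(-3))*m(129) = (-4 + 2*(2 - 1*(-3))**2 + 8*(2 - 1*(-3)))*129**2 = (-4 + 2*(2 + 3)**2 + 8*(2 + 3))*16641 = (-4 + 2*5**2 + 8*5)*16641 = (-4 + 2*25 + 40)*16641 = (-4 + 50 + 40)*16641 = 86*16641 = 1431126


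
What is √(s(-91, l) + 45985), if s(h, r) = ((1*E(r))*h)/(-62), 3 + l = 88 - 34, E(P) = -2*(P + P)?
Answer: √43903843/31 ≈ 213.74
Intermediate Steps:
E(P) = -4*P
l = 51 (l = -3 + (88 - 34) = -3 + 54 = 51)
s(h, r) = 2*h*r/31 (s(h, r) = ((1*(-4*r))*h)/(-62) = ((-4*r)*h)*(-1/62) = -4*h*r*(-1/62) = 2*h*r/31)
√(s(-91, l) + 45985) = √((2/31)*(-91)*51 + 45985) = √(-9282/31 + 45985) = √(1416253/31) = √43903843/31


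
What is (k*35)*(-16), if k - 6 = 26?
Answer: -17920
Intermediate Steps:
k = 32 (k = 6 + 26 = 32)
(k*35)*(-16) = (32*35)*(-16) = 1120*(-16) = -17920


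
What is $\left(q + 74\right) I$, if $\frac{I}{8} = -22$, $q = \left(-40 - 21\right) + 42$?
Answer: $-9680$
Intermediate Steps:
$q = -19$ ($q = -61 + 42 = -19$)
$I = -176$ ($I = 8 \left(-22\right) = -176$)
$\left(q + 74\right) I = \left(-19 + 74\right) \left(-176\right) = 55 \left(-176\right) = -9680$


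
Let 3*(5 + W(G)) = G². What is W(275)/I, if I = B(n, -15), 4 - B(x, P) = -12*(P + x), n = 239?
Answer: 37805/4038 ≈ 9.3623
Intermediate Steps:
B(x, P) = 4 + 12*P + 12*x (B(x, P) = 4 - (-12)*(P + x) = 4 - (-12*P - 12*x) = 4 + (12*P + 12*x) = 4 + 12*P + 12*x)
I = 2692 (I = 4 + 12*(-15) + 12*239 = 4 - 180 + 2868 = 2692)
W(G) = -5 + G²/3
W(275)/I = (-5 + (⅓)*275²)/2692 = (-5 + (⅓)*75625)*(1/2692) = (-5 + 75625/3)*(1/2692) = (75610/3)*(1/2692) = 37805/4038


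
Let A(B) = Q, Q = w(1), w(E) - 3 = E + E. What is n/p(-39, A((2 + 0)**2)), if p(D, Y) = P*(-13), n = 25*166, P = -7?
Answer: 4150/91 ≈ 45.604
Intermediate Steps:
w(E) = 3 + 2*E (w(E) = 3 + (E + E) = 3 + 2*E)
Q = 5 (Q = 3 + 2*1 = 3 + 2 = 5)
A(B) = 5
n = 4150
p(D, Y) = 91 (p(D, Y) = -7*(-13) = 91)
n/p(-39, A((2 + 0)**2)) = 4150/91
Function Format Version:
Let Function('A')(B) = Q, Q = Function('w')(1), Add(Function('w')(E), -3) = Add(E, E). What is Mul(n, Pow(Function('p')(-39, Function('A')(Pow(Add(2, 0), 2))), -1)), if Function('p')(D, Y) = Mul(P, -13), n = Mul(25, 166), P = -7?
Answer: Rational(4150, 91) ≈ 45.604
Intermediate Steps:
Function('w')(E) = Add(3, Mul(2, E)) (Function('w')(E) = Add(3, Add(E, E)) = Add(3, Mul(2, E)))
Q = 5 (Q = Add(3, Mul(2, 1)) = Add(3, 2) = 5)
Function('A')(B) = 5
n = 4150
Function('p')(D, Y) = 91 (Function('p')(D, Y) = Mul(-7, -13) = 91)
Mul(n, Pow(Function('p')(-39, Function('A')(Pow(Add(2, 0), 2))), -1)) = Mul(4150, Pow(91, -1)) = Mul(4150, Rational(1, 91)) = Rational(4150, 91)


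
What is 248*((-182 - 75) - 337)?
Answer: -147312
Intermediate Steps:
248*((-182 - 75) - 337) = 248*(-257 - 337) = 248*(-594) = -147312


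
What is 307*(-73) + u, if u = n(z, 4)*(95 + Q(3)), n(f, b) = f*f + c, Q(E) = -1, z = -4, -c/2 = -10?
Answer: -19027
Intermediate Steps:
c = 20 (c = -2*(-10) = 20)
n(f, b) = 20 + f**2 (n(f, b) = f*f + 20 = f**2 + 20 = 20 + f**2)
u = 3384 (u = (20 + (-4)**2)*(95 - 1) = (20 + 16)*94 = 36*94 = 3384)
307*(-73) + u = 307*(-73) + 3384 = -22411 + 3384 = -19027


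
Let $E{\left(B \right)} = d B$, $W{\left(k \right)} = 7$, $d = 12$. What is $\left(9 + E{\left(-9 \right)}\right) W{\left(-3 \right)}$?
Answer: $-693$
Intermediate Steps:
$E{\left(B \right)} = 12 B$
$\left(9 + E{\left(-9 \right)}\right) W{\left(-3 \right)} = \left(9 + 12 \left(-9\right)\right) 7 = \left(9 - 108\right) 7 = \left(-99\right) 7 = -693$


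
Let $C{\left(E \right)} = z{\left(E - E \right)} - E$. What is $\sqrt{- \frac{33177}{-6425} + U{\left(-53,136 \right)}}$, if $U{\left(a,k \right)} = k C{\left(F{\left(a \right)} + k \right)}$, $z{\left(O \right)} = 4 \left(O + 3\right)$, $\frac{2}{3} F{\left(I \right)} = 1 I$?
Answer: $\frac{i \sqrt{9984687211}}{1285} \approx 77.761 i$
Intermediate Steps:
$F{\left(I \right)} = \frac{3 I}{2}$ ($F{\left(I \right)} = \frac{3 \cdot 1 I}{2} = \frac{3 I}{2}$)
$z{\left(O \right)} = 12 + 4 O$ ($z{\left(O \right)} = 4 \left(3 + O\right) = 12 + 4 O$)
$C{\left(E \right)} = 12 - E$ ($C{\left(E \right)} = \left(12 + 4 \left(E - E\right)\right) - E = \left(12 + 4 \cdot 0\right) - E = \left(12 + 0\right) - E = 12 - E$)
$U{\left(a,k \right)} = k \left(12 - k - \frac{3 a}{2}\right)$ ($U{\left(a,k \right)} = k \left(12 - \left(\frac{3 a}{2} + k\right)\right) = k \left(12 - \left(k + \frac{3 a}{2}\right)\right) = k \left(12 - k - \frac{3 a}{2}\right)$)
$\sqrt{- \frac{33177}{-6425} + U{\left(-53,136 \right)}} = \sqrt{- \frac{33177}{-6425} + \frac{1}{2} \cdot 136 \left(24 - -159 - 272\right)} = \sqrt{\left(-33177\right) \left(- \frac{1}{6425}\right) + \frac{1}{2} \cdot 136 \left(24 + 159 - 272\right)} = \sqrt{\frac{33177}{6425} + \frac{1}{2} \cdot 136 \left(-89\right)} = \sqrt{\frac{33177}{6425} - 6052} = \sqrt{- \frac{38850923}{6425}} = \frac{i \sqrt{9984687211}}{1285}$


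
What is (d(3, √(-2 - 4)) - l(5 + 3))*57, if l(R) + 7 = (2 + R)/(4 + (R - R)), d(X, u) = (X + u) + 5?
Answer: 1425/2 + 57*I*√6 ≈ 712.5 + 139.62*I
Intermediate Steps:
d(X, u) = 5 + X + u
l(R) = -13/2 + R/4 (l(R) = -7 + (2 + R)/(4 + (R - R)) = -7 + (2 + R)/(4 + 0) = -7 + (2 + R)/4 = -7 + (2 + R)*(¼) = -7 + (½ + R/4) = -13/2 + R/4)
(d(3, √(-2 - 4)) - l(5 + 3))*57 = ((5 + 3 + √(-2 - 4)) - (-13/2 + (5 + 3)/4))*57 = ((5 + 3 + √(-6)) - (-13/2 + (¼)*8))*57 = ((5 + 3 + I*√6) - (-13/2 + 2))*57 = ((8 + I*√6) - 1*(-9/2))*57 = ((8 + I*√6) + 9/2)*57 = (25/2 + I*√6)*57 = 1425/2 + 57*I*√6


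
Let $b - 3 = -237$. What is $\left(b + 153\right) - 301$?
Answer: $-382$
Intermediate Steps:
$b = -234$ ($b = 3 - 237 = -234$)
$\left(b + 153\right) - 301 = \left(-234 + 153\right) - 301 = -81 - 301 = -382$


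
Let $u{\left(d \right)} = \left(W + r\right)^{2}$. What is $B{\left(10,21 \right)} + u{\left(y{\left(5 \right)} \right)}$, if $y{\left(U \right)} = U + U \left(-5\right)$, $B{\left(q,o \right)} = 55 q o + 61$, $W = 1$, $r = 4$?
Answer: $11636$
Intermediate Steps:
$B{\left(q,o \right)} = 61 + 55 o q$ ($B{\left(q,o \right)} = 55 o q + 61 = 61 + 55 o q$)
$y{\left(U \right)} = - 4 U$ ($y{\left(U \right)} = U - 5 U = - 4 U$)
$u{\left(d \right)} = 25$ ($u{\left(d \right)} = \left(1 + 4\right)^{2} = 5^{2} = 25$)
$B{\left(10,21 \right)} + u{\left(y{\left(5 \right)} \right)} = \left(61 + 55 \cdot 21 \cdot 10\right) + 25 = \left(61 + 11550\right) + 25 = 11611 + 25 = 11636$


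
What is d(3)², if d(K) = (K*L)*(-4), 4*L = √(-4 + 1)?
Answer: -27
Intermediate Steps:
L = I*√3/4 (L = √(-4 + 1)/4 = √(-3)/4 = (I*√3)/4 = I*√3/4 ≈ 0.43301*I)
d(K) = -I*K*√3 (d(K) = (K*(I*√3/4))*(-4) = (I*K*√3/4)*(-4) = -I*K*√3)
d(3)² = (-1*I*3*√3)² = (-3*I*√3)² = -27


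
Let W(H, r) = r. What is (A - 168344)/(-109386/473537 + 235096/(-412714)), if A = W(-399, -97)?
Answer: 16459662845658669/78235894078 ≈ 2.1039e+5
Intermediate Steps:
A = -97
(A - 168344)/(-109386/473537 + 235096/(-412714)) = (-97 - 168344)/(-109386/473537 + 235096/(-412714)) = -168441/(-109386*1/473537 + 235096*(-1/412714)) = -168441/(-109386/473537 - 117548/206357) = -168441/(-78235894078/97717674709) = -168441*(-97717674709/78235894078) = 16459662845658669/78235894078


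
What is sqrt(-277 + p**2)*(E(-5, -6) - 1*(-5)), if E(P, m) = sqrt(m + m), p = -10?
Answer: -6*sqrt(59) + 5*I*sqrt(177) ≈ -46.087 + 66.521*I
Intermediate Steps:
E(P, m) = sqrt(2)*sqrt(m) (E(P, m) = sqrt(2*m) = sqrt(2)*sqrt(m))
sqrt(-277 + p**2)*(E(-5, -6) - 1*(-5)) = sqrt(-277 + (-10)**2)*(sqrt(2)*sqrt(-6) - 1*(-5)) = sqrt(-277 + 100)*(sqrt(2)*(I*sqrt(6)) + 5) = sqrt(-177)*(2*I*sqrt(3) + 5) = (I*sqrt(177))*(5 + 2*I*sqrt(3)) = I*sqrt(177)*(5 + 2*I*sqrt(3))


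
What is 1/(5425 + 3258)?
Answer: 1/8683 ≈ 0.00011517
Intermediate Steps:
1/(5425 + 3258) = 1/8683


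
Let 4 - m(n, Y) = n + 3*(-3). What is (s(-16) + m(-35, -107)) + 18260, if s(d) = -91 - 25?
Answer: 18192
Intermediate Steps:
s(d) = -116
m(n, Y) = 13 - n (m(n, Y) = 4 - (n + 3*(-3)) = 4 - (n - 9) = 4 - (-9 + n) = 4 + (9 - n) = 13 - n)
(s(-16) + m(-35, -107)) + 18260 = (-116 + (13 - 1*(-35))) + 18260 = (-116 + (13 + 35)) + 18260 = (-116 + 48) + 18260 = -68 + 18260 = 18192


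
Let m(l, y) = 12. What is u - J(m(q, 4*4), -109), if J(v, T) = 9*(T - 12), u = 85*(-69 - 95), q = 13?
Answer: -12851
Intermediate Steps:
u = -13940 (u = 85*(-164) = -13940)
J(v, T) = -108 + 9*T (J(v, T) = 9*(-12 + T) = -108 + 9*T)
u - J(m(q, 4*4), -109) = -13940 - (-108 + 9*(-109)) = -13940 - (-108 - 981) = -13940 - 1*(-1089) = -13940 + 1089 = -12851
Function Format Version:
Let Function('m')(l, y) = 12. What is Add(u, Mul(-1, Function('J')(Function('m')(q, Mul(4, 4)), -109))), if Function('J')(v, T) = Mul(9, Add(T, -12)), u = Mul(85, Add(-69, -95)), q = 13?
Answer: -12851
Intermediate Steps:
u = -13940 (u = Mul(85, -164) = -13940)
Function('J')(v, T) = Add(-108, Mul(9, T)) (Function('J')(v, T) = Mul(9, Add(-12, T)) = Add(-108, Mul(9, T)))
Add(u, Mul(-1, Function('J')(Function('m')(q, Mul(4, 4)), -109))) = Add(-13940, Mul(-1, Add(-108, Mul(9, -109)))) = Add(-13940, Mul(-1, Add(-108, -981))) = Add(-13940, Mul(-1, -1089)) = Add(-13940, 1089) = -12851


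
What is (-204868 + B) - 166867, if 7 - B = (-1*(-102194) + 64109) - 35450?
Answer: -502581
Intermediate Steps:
B = -130846 (B = 7 - ((-1*(-102194) + 64109) - 35450) = 7 - ((102194 + 64109) - 35450) = 7 - (166303 - 35450) = 7 - 1*130853 = 7 - 130853 = -130846)
(-204868 + B) - 166867 = (-204868 - 130846) - 166867 = -335714 - 166867 = -502581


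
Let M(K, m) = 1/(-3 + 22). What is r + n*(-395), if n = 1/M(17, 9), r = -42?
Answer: -7547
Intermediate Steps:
M(K, m) = 1/19
n = 19 (n = 1/(1/19) = 19)
r + n*(-395) = -42 + 19*(-395) = -42 - 7505 = -7547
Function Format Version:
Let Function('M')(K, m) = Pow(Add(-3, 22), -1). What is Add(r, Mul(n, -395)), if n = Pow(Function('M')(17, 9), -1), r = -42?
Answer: -7547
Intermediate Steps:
Function('M')(K, m) = Rational(1, 19) (Function('M')(K, m) = Pow(19, -1) = Rational(1, 19))
n = 19 (n = Pow(Rational(1, 19), -1) = 19)
Add(r, Mul(n, -395)) = Add(-42, Mul(19, -395)) = Add(-42, -7505) = -7547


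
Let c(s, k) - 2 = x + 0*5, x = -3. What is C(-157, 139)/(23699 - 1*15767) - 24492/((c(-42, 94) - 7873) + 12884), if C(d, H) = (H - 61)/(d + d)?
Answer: -1694481711/346615180 ≈ -4.8887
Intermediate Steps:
c(s, k) = -1 (c(s, k) = 2 + (-3 + 0*5) = 2 + (-3 + 0) = 2 - 3 = -1)
C(d, H) = (-61 + H)/(2*d) (C(d, H) = (-61 + H)/((2*d)) = (-61 + H)*(1/(2*d)) = (-61 + H)/(2*d))
C(-157, 139)/(23699 - 1*15767) - 24492/((c(-42, 94) - 7873) + 12884) = ((½)*(-61 + 139)/(-157))/(23699 - 1*15767) - 24492/((-1 - 7873) + 12884) = ((½)*(-1/157)*78)/(23699 - 15767) - 24492/(-7874 + 12884) = -39/157/7932 - 24492/5010 = -39/157*1/7932 - 24492*1/5010 = -13/415108 - 4082/835 = -1694481711/346615180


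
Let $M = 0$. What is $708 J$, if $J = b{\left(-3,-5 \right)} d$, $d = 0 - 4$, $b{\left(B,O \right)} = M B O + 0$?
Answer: $0$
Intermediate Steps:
$b{\left(B,O \right)} = 0$ ($b{\left(B,O \right)} = 0 B O + 0 = 0 O + 0 = 0 + 0 = 0$)
$d = -4$
$J = 0$ ($J = 0 \left(-4\right) = 0$)
$708 J = 708 \cdot 0 = 0$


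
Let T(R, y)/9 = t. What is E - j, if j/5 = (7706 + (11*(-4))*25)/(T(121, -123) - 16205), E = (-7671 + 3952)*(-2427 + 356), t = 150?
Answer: 22882794185/2971 ≈ 7.7020e+6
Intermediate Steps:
T(R, y) = 1350 (T(R, y) = 9*150 = 1350)
E = 7702049 (E = -3719*(-2071) = 7702049)
j = -6606/2971 (j = 5*((7706 + (11*(-4))*25)/(1350 - 16205)) = 5*((7706 - 44*25)/(-14855)) = 5*((7706 - 1100)*(-1/14855)) = 5*(6606*(-1/14855)) = 5*(-6606/14855) = -6606/2971 ≈ -2.2235)
E - j = 7702049 - 1*(-6606/2971) = 7702049 + 6606/2971 = 22882794185/2971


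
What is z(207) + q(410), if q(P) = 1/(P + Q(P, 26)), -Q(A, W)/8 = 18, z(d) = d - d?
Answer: 1/266 ≈ 0.0037594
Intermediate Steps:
z(d) = 0
Q(A, W) = -144 (Q(A, W) = -8*18 = -144)
q(P) = 1/(-144 + P) (q(P) = 1/(P - 144) = 1/(-144 + P))
z(207) + q(410) = 0 + 1/(-144 + 410) = 0 + 1/266 = 1/266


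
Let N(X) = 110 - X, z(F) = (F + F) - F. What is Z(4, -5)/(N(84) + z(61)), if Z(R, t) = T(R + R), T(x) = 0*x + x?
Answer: 8/87 ≈ 0.091954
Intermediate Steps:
z(F) = F (z(F) = 2*F - F = F)
T(x) = x (T(x) = 0 + x = x)
Z(R, t) = 2*R (Z(R, t) = R + R = 2*R)
Z(4, -5)/(N(84) + z(61)) = (2*4)/((110 - 1*84) + 61) = 8/((110 - 84) + 61) = 8/(26 + 61) = 8/87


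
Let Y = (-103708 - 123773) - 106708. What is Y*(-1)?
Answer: 334189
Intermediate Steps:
Y = -334189 (Y = -227481 - 106708 = -334189)
Y*(-1) = -334189*(-1) = 334189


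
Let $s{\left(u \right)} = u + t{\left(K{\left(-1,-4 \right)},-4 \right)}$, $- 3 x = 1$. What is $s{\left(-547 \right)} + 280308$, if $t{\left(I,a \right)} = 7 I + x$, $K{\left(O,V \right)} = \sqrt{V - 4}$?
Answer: $\frac{839282}{3} + 14 i \sqrt{2} \approx 2.7976 \cdot 10^{5} + 19.799 i$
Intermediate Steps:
$x = - \frac{1}{3}$ ($x = \left(- \frac{1}{3}\right) 1 = - \frac{1}{3} \approx -0.33333$)
$K{\left(O,V \right)} = \sqrt{-4 + V}$
$t{\left(I,a \right)} = - \frac{1}{3} + 7 I$ ($t{\left(I,a \right)} = 7 I - \frac{1}{3} = - \frac{1}{3} + 7 I$)
$s{\left(u \right)} = - \frac{1}{3} + u + 14 i \sqrt{2}$ ($s{\left(u \right)} = u - \left(\frac{1}{3} - 7 \sqrt{-4 - 4}\right) = u - \left(\frac{1}{3} - 7 \sqrt{-8}\right) = u - \left(\frac{1}{3} - 7 \cdot 2 i \sqrt{2}\right) = u - \left(\frac{1}{3} - 14 i \sqrt{2}\right) = - \frac{1}{3} + u + 14 i \sqrt{2}$)
$s{\left(-547 \right)} + 280308 = \left(- \frac{1}{3} - 547 + 14 i \sqrt{2}\right) + 280308 = \left(- \frac{1642}{3} + 14 i \sqrt{2}\right) + 280308 = \frac{839282}{3} + 14 i \sqrt{2}$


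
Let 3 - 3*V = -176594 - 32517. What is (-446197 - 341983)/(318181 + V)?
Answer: -2364540/1163657 ≈ -2.0320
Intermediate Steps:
V = 209114/3 (V = 1 - (-176594 - 32517)/3 = 1 - ⅓*(-209111) = 1 + 209111/3 = 209114/3 ≈ 69705.)
(-446197 - 341983)/(318181 + V) = (-446197 - 341983)/(318181 + 209114/3) = -788180/1163657/3 = -788180*3/1163657 = -2364540/1163657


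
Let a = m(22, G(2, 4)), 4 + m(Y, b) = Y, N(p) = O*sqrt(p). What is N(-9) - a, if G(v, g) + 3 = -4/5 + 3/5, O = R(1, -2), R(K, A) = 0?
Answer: -18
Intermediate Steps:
O = 0
G(v, g) = -16/5 (G(v, g) = -3 + (-4/5 + 3/5) = -3 - 1/5 = -16/5)
N(p) = 0 (N(p) = 0*sqrt(p) = 0)
m(Y, b) = -4 + Y
a = 18 (a = -4 + 22 = 18)
N(-9) - a = 0 - 1*18 = 0 - 18 = -18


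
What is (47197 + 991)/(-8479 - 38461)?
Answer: -12047/11735 ≈ -1.0266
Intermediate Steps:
(47197 + 991)/(-8479 - 38461) = 48188/(-46940) = 48188*(-1/46940) = -12047/11735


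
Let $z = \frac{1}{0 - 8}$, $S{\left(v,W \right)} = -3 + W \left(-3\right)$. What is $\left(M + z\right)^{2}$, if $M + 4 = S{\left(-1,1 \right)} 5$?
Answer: $\frac{74529}{64} \approx 1164.5$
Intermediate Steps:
$S{\left(v,W \right)} = -3 - 3 W$
$M = -34$ ($M = -4 + \left(-3 - 3\right) 5 = -4 - 30 = -34$)
$z = - \frac{1}{8}$ ($z = \frac{1}{-8} = - \frac{1}{8} \approx -0.125$)
$\left(M + z\right)^{2} = \left(-34 - \frac{1}{8}\right)^{2} = \left(- \frac{273}{8}\right)^{2} = \frac{74529}{64}$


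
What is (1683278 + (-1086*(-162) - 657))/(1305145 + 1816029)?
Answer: 1858553/3121174 ≈ 0.59547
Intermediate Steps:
(1683278 + (-1086*(-162) - 657))/(1305145 + 1816029) = (1683278 + (175932 - 657))/3121174 = (1683278 + 175275)*(1/3121174) = 1858553*(1/3121174) = 1858553/3121174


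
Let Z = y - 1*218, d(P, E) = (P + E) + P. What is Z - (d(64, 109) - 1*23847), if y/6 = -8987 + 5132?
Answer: 262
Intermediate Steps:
d(P, E) = E + 2*P (d(P, E) = (E + P) + P = E + 2*P)
y = -23130 (y = 6*(-8987 + 5132) = 6*(-3855) = -23130)
Z = -23348 (Z = -23130 - 1*218 = -23130 - 218 = -23348)
Z - (d(64, 109) - 1*23847) = -23348 - ((109 + 2*64) - 1*23847) = -23348 - ((109 + 128) - 23847) = -23348 - (237 - 23847) = -23348 - 1*(-23610) = -23348 + 23610 = 262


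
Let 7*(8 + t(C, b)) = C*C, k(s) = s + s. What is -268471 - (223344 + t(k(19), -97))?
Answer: -3444093/7 ≈ -4.9201e+5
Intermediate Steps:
k(s) = 2*s
t(C, b) = -8 + C²/7 (t(C, b) = -8 + (C*C)/7 = -8 + C²/7)
-268471 - (223344 + t(k(19), -97)) = -268471 - (223344 + (-8 + (2*19)²/7)) = -268471 - (223344 + (-8 + (⅐)*38²)) = -268471 - (223344 + (-8 + (⅐)*1444)) = -268471 - (223344 + (-8 + 1444/7)) = -268471 - (223344 + 1388/7) = -268471 - 1*1564796/7 = -268471 - 1564796/7 = -3444093/7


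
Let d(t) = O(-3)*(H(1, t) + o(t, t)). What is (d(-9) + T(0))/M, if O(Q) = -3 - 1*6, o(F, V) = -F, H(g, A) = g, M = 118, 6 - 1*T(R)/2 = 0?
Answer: -39/59 ≈ -0.66102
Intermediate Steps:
T(R) = 12 (T(R) = 12 - 2*0 = 12 + 0 = 12)
O(Q) = -9 (O(Q) = -3 - 6 = -9)
d(t) = -9 + 9*t (d(t) = -9*(1 - t) = -9 + 9*t)
(d(-9) + T(0))/M = ((-9 + 9*(-9)) + 12)/118 = ((-9 - 81) + 12)/118 = (-90 + 12)/118 = (1/118)*(-78) = -39/59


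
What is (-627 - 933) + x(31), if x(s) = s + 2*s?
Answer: -1467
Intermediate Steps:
x(s) = 3*s
(-627 - 933) + x(31) = (-627 - 933) + 3*31 = -1560 + 93 = -1467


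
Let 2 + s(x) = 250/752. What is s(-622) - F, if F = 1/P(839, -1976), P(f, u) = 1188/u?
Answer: -475/111672 ≈ -0.0042535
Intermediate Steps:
F = -494/297 (F = 1/(1188/(-1976)) = 1/(1188*(-1/1976)) = 1/(-297/494) = -494/297 ≈ -1.6633)
s(x) = -627/376 (s(x) = -2 + 250/752 = -2 + 250*(1/752) = -2 + 125/376 = -627/376)
s(-622) - F = -627/376 - 1*(-494/297) = -627/376 + 494/297 = -475/111672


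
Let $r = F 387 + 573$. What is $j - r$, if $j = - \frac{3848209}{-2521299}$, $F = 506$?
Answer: $- \frac{495166668896}{2521299} \approx -1.9639 \cdot 10^{5}$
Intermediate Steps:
$r = 196395$ ($r = 506 \cdot 387 + 573 = 195822 + 573 = 196395$)
$j = \frac{3848209}{2521299}$ ($j = \left(-3848209\right) \left(- \frac{1}{2521299}\right) = \frac{3848209}{2521299} \approx 1.5263$)
$j - r = \frac{3848209}{2521299} - 196395 = - \frac{495166668896}{2521299}$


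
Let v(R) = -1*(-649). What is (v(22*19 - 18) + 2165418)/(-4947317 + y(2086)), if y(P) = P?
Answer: -2166067/4945231 ≈ -0.43801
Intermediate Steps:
v(R) = 649
(v(22*19 - 18) + 2165418)/(-4947317 + y(2086)) = (649 + 2165418)/(-4947317 + 2086) = 2166067/(-4945231) = 2166067*(-1/4945231) = -2166067/4945231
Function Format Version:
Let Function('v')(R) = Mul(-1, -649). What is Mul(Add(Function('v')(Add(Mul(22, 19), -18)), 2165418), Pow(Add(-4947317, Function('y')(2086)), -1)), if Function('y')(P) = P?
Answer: Rational(-2166067, 4945231) ≈ -0.43801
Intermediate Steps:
Function('v')(R) = 649
Mul(Add(Function('v')(Add(Mul(22, 19), -18)), 2165418), Pow(Add(-4947317, Function('y')(2086)), -1)) = Mul(Add(649, 2165418), Pow(Add(-4947317, 2086), -1)) = Mul(2166067, Pow(-4945231, -1)) = Mul(2166067, Rational(-1, 4945231)) = Rational(-2166067, 4945231)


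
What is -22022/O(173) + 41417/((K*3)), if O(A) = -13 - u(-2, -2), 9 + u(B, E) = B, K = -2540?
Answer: 83862403/7620 ≈ 11006.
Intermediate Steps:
u(B, E) = -9 + B
O(A) = -2 (O(A) = -13 - (-9 - 2) = -13 - 1*(-11) = -13 + 11 = -2)
-22022/O(173) + 41417/((K*3)) = -22022/(-2) + 41417/((-2540*3)) = -22022*(-1/2) + 41417/(-7620) = 11011 + 41417*(-1/7620) = 11011 - 41417/7620 = 83862403/7620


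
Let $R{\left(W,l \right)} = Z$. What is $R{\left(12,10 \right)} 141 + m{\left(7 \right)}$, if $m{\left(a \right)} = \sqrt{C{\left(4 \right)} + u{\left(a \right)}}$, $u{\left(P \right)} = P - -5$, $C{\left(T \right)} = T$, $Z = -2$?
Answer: $-278$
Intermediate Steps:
$R{\left(W,l \right)} = -2$
$u{\left(P \right)} = 5 + P$ ($u{\left(P \right)} = P + 5 = 5 + P$)
$m{\left(a \right)} = \sqrt{9 + a}$ ($m{\left(a \right)} = \sqrt{4 + \left(5 + a\right)} = \sqrt{9 + a}$)
$R{\left(12,10 \right)} 141 + m{\left(7 \right)} = \left(-2\right) 141 + \sqrt{9 + 7} = -282 + \sqrt{16} = -282 + 4 = -278$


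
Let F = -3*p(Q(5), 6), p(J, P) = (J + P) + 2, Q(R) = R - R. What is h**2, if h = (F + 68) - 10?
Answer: 1156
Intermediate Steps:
Q(R) = 0
p(J, P) = 2 + J + P
F = -24 (F = -3*(2 + 0 + 6) = -3*8 = -24)
h = 34 (h = (-24 + 68) - 10 = 44 - 10 = 34)
h**2 = 34**2 = 1156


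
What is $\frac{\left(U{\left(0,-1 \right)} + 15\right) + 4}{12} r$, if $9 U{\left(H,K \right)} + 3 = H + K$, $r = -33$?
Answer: $- \frac{1837}{36} \approx -51.028$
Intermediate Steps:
$U{\left(H,K \right)} = - \frac{1}{3} + \frac{H}{9} + \frac{K}{9}$ ($U{\left(H,K \right)} = - \frac{1}{3} + \frac{H + K}{9} = - \frac{1}{3} + \left(\frac{H}{9} + \frac{K}{9}\right) = - \frac{1}{3} + \frac{H}{9} + \frac{K}{9}$)
$\frac{\left(U{\left(0,-1 \right)} + 15\right) + 4}{12} r = \frac{\left(\left(- \frac{1}{3} + \frac{1}{9} \cdot 0 + \frac{1}{9} \left(-1\right)\right) + 15\right) + 4}{12} \left(-33\right) = \frac{\left(\left(- \frac{1}{3} + 0 - \frac{1}{9}\right) + 15\right) + 4}{12} \left(-33\right) = \frac{\left(- \frac{4}{9} + 15\right) + 4}{12} \left(-33\right) = \frac{\frac{131}{9} + 4}{12} \left(-33\right) = \frac{1}{12} \cdot \frac{167}{9} \left(-33\right) = \frac{167}{108} \left(-33\right) = - \frac{1837}{36}$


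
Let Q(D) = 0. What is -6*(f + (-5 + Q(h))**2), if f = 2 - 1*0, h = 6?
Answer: -162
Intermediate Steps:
f = 2 (f = 2 + 0 = 2)
-6*(f + (-5 + Q(h))**2) = -6*(2 + (-5 + 0)**2) = -6*(2 + (-5)**2) = -6*(2 + 25) = -6*27 = -162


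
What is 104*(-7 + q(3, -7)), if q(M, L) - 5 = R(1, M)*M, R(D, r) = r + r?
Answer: 1664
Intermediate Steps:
R(D, r) = 2*r
q(M, L) = 5 + 2*M**2 (q(M, L) = 5 + (2*M)*M = 5 + 2*M**2)
104*(-7 + q(3, -7)) = 104*(-7 + (5 + 2*3**2)) = 104*(-7 + (5 + 2*9)) = 104*(-7 + (5 + 18)) = 104*(-7 + 23) = 104*16 = 1664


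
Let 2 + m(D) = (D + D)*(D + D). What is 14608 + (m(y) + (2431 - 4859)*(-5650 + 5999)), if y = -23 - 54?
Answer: -809050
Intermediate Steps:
y = -77
m(D) = -2 + 4*D² (m(D) = -2 + (D + D)*(D + D) = -2 + (2*D)*(2*D) = -2 + 4*D²)
14608 + (m(y) + (2431 - 4859)*(-5650 + 5999)) = 14608 + ((-2 + 4*(-77)²) + (2431 - 4859)*(-5650 + 5999)) = 14608 + ((-2 + 4*5929) - 2428*349) = 14608 + ((-2 + 23716) - 847372) = 14608 + (23714 - 847372) = 14608 - 823658 = -809050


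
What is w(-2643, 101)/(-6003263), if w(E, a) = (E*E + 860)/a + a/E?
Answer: -18464804486/1602529035009 ≈ -0.011522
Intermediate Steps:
w(E, a) = a/E + (860 + E**2)/a (w(E, a) = (E**2 + 860)/a + a/E = (860 + E**2)/a + a/E = a/E + (860 + E**2)/a)
w(-2643, 101)/(-6003263) = (860/101 + 101/(-2643) + (-2643)**2/101)/(-6003263) = (860*(1/101) + 101*(-1/2643) + 6985449*(1/101))*(-1/6003263) = (860/101 - 101/2643 + 6985449/101)*(-1/6003263) = (18464804486/266943)*(-1/6003263) = -18464804486/1602529035009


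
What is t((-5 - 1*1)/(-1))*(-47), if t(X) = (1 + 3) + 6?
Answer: -470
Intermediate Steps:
t(X) = 10 (t(X) = 4 + 6 = 10)
t((-5 - 1*1)/(-1))*(-47) = 10*(-47) = -470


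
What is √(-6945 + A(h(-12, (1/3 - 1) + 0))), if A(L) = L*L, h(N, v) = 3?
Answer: 34*I*√6 ≈ 83.283*I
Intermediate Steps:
A(L) = L²
√(-6945 + A(h(-12, (1/3 - 1) + 0))) = √(-6945 + 3²) = √(-6945 + 9) = √(-6936) = 34*I*√6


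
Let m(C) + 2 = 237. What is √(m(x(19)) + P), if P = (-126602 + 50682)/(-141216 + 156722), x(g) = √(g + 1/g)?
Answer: √13831313235/7753 ≈ 15.169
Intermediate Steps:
m(C) = 235 (m(C) = -2 + 237 = 235)
P = -37960/7753 (P = -75920/15506 = -75920*1/15506 = -37960/7753 ≈ -4.8962)
√(m(x(19)) + P) = √(235 - 37960/7753) = √(1783995/7753) = √13831313235/7753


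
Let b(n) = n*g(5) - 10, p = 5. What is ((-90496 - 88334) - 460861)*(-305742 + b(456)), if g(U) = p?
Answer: 194128307152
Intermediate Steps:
g(U) = 5
b(n) = -10 + 5*n (b(n) = n*5 - 10 = 5*n - 10 = -10 + 5*n)
((-90496 - 88334) - 460861)*(-305742 + b(456)) = ((-90496 - 88334) - 460861)*(-305742 + (-10 + 5*456)) = (-178830 - 460861)*(-305742 + (-10 + 2280)) = -639691*(-305742 + 2270) = -639691*(-303472) = 194128307152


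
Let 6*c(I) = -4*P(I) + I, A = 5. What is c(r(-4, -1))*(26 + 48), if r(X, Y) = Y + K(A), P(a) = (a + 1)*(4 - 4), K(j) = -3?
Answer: -148/3 ≈ -49.333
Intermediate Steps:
P(a) = 0 (P(a) = (1 + a)*0 = 0)
r(X, Y) = -3 + Y (r(X, Y) = Y - 3 = -3 + Y)
c(I) = I/6 (c(I) = (-4*0 + I)/6 = (0 + I)/6 = I/6)
c(r(-4, -1))*(26 + 48) = ((-3 - 1)/6)*(26 + 48) = ((1/6)*(-4))*74 = -2/3*74 = -148/3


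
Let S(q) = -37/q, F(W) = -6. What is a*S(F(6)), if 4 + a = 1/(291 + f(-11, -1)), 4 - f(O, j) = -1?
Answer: -1183/48 ≈ -24.646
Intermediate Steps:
f(O, j) = 5 (f(O, j) = 4 - 1*(-1) = 4 + 1 = 5)
a = -1183/296 (a = -4 + 1/(291 + 5) = -4 + 1/296 = -1183/296 ≈ -3.9966)
a*S(F(6)) = -(-1183)/(8*(-6)) = -(-1183)*(-1)/(8*6) = -1183/296*37/6 = -1183/48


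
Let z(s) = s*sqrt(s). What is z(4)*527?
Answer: 4216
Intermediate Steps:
z(s) = s**(3/2)
z(4)*527 = 4**(3/2)*527 = 8*527 = 4216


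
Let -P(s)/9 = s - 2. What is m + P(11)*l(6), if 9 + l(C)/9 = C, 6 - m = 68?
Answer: 2125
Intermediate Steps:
m = -62 (m = 6 - 1*68 = 6 - 68 = -62)
l(C) = -81 + 9*C
P(s) = 18 - 9*s (P(s) = -9*(s - 2) = -9*(-2 + s) = 18 - 9*s)
m + P(11)*l(6) = -62 + (18 - 9*11)*(-81 + 9*6) = -62 + (18 - 99)*(-81 + 54) = -62 - 81*(-27) = -62 + 2187 = 2125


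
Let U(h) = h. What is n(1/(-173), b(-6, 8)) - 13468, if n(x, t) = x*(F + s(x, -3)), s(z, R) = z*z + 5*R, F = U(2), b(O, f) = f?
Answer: -69733103480/5177717 ≈ -13468.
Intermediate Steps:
F = 2
s(z, R) = z² + 5*R
n(x, t) = x*(-13 + x²) (n(x, t) = x*(2 + (x² + 5*(-3))) = x*(2 + (x² - 15)) = x*(2 + (-15 + x²)) = x*(-13 + x²))
n(1/(-173), b(-6, 8)) - 13468 = (-13 + (1/(-173))²)/(-173) - 13468 = -(-13 + (-1/173)²)/173 - 13468 = -(-13 + 1/29929)/173 - 13468 = -1/173*(-389076/29929) - 13468 = 389076/5177717 - 13468 = -69733103480/5177717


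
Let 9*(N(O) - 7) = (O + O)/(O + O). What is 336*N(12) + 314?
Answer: 8110/3 ≈ 2703.3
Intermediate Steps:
N(O) = 64/9 (N(O) = 7 + ((O + O)/(O + O))/9 = 7 + ((2*O)/((2*O)))/9 = 7 + ((2*O)*(1/(2*O)))/9 = 7 + (⅑)*1 = 7 + ⅑ = 64/9)
336*N(12) + 314 = 336*(64/9) + 314 = 7168/3 + 314 = 8110/3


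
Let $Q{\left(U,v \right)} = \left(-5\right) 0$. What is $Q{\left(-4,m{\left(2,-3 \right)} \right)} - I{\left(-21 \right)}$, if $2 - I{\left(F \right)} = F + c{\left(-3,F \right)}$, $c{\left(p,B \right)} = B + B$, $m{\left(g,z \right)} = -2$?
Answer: $-65$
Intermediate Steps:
$Q{\left(U,v \right)} = 0$
$c{\left(p,B \right)} = 2 B$
$I{\left(F \right)} = 2 - 3 F$ ($I{\left(F \right)} = 2 - \left(F + 2 F\right) = 2 - 3 F$)
$Q{\left(-4,m{\left(2,-3 \right)} \right)} - I{\left(-21 \right)} = 0 - \left(2 - -63\right) = 0 - \left(2 + 63\right) = 0 - 65 = -65$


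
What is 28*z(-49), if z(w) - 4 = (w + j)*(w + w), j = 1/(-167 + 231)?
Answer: 1076201/8 ≈ 1.3453e+5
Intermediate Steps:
j = 1/64 ≈ 0.015625
z(w) = 4 + 2*w*(1/64 + w) (z(w) = 4 + (w + 1/64)*(w + w) = 4 + (1/64 + w)*(2*w) = 4 + 2*w*(1/64 + w))
28*z(-49) = 28*(4 + 2*(-49)**2 + (1/32)*(-49)) = 28*(4 + 2*2401 - 49/32) = 28*(4 + 4802 - 49/32) = 28*(153743/32) = 1076201/8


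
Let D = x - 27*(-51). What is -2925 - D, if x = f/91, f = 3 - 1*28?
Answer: -391457/91 ≈ -4301.7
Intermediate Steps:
f = -25 (f = 3 - 28 = -25)
x = -25/91 ≈ -0.27473
D = 125282/91 (D = -25/91 - 27*(-51) = -25/91 + 1377 = 125282/91 ≈ 1376.7)
-2925 - D = -2925 - 1*125282/91 = -2925 - 125282/91 = -391457/91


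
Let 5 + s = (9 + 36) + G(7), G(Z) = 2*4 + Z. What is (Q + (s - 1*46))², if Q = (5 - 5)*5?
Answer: 81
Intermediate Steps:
Q = 0 (Q = 0*5 = 0)
G(Z) = 8 + Z
s = 55 (s = -5 + ((9 + 36) + (8 + 7)) = -5 + (45 + 15) = -5 + 60 = 55)
(Q + (s - 1*46))² = (0 + (55 - 1*46))² = (0 + (55 - 46))² = (0 + 9)² = 9² = 81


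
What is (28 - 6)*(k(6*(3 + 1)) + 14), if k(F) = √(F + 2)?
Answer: 308 + 22*√26 ≈ 420.18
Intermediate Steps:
k(F) = √(2 + F)
(28 - 6)*(k(6*(3 + 1)) + 14) = (28 - 6)*(√(2 + 6*(3 + 1)) + 14) = 22*(√(2 + 6*4) + 14) = 22*(√(2 + 24) + 14) = 22*(√26 + 14) = 22*(14 + √26) = 308 + 22*√26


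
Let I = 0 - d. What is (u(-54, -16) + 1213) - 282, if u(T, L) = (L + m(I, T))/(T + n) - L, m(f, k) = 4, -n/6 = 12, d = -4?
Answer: 19889/21 ≈ 947.10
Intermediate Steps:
n = -72 (n = -6*12 = -72)
I = 4 (I = 0 - 1*(-4) = 0 + 4 = 4)
u(T, L) = -L + (4 + L)/(-72 + T) (u(T, L) = (L + 4)/(T - 72) - L = (4 + L)/(-72 + T) - L = -L + (4 + L)/(-72 + T))
(u(-54, -16) + 1213) - 282 = ((4 + 73*(-16) - 1*(-16)*(-54))/(-72 - 54) + 1213) - 282 = ((4 - 1168 - 864)/(-126) + 1213) - 282 = (-1/126*(-2028) + 1213) - 282 = (338/21 + 1213) - 282 = 25811/21 - 282 = 19889/21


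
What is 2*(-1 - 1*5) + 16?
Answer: 4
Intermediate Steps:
2*(-1 - 1*5) + 16 = 2*(-1 - 5) + 16 = 2*(-6) + 16 = -12 + 16 = 4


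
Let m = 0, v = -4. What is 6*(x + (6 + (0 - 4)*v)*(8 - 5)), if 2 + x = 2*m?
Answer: 384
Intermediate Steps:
x = -2 (x = -2 + 2*0 = -2 + 0 = -2)
6*(x + (6 + (0 - 4)*v)*(8 - 5)) = 6*(-2 + (6 + (0 - 4)*(-4))*(8 - 5)) = 6*(-2 + (6 - 4*(-4))*3) = 6*(-2 + (6 + 16)*3) = 6*(-2 + 22*3) = 6*(-2 + 66) = 6*64 = 384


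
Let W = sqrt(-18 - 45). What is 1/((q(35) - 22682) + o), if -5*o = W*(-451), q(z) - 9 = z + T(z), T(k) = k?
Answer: -80725/1826457784 - 6765*I*sqrt(7)/12785204488 ≈ -4.4198e-5 - 1.3999e-6*I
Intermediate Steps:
W = 3*I*sqrt(7) (W = sqrt(-63) = 3*I*sqrt(7) ≈ 7.9373*I)
q(z) = 9 + 2*z (q(z) = 9 + (z + z) = 9 + 2*z)
o = 1353*I*sqrt(7)/5 (o = -3*I*sqrt(7)*(-451)/5 = -(-1353)*I*sqrt(7)/5 = 1353*I*sqrt(7)/5 ≈ 715.94*I)
1/((q(35) - 22682) + o) = 1/(((9 + 2*35) - 22682) + 1353*I*sqrt(7)/5) = 1/(((9 + 70) - 22682) + 1353*I*sqrt(7)/5) = 1/((79 - 22682) + 1353*I*sqrt(7)/5) = 1/(-22603 + 1353*I*sqrt(7)/5)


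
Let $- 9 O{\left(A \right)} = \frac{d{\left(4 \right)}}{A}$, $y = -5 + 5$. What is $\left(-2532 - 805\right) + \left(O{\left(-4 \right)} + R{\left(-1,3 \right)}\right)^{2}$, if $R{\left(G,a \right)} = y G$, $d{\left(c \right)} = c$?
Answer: $- \frac{270296}{81} \approx -3337.0$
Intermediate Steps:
$y = 0$
$R{\left(G,a \right)} = 0$ ($R{\left(G,a \right)} = 0 G = 0$)
$O{\left(A \right)} = - \frac{4}{9 A}$ ($O{\left(A \right)} = - \frac{4 \frac{1}{A}}{9} = - \frac{4}{9 A}$)
$\left(-2532 - 805\right) + \left(O{\left(-4 \right)} + R{\left(-1,3 \right)}\right)^{2} = \left(-2532 - 805\right) + \left(- \frac{4}{9 \left(-4\right)} + 0\right)^{2} = -3337 + \left(\left(- \frac{4}{9}\right) \left(- \frac{1}{4}\right) + 0\right)^{2} = -3337 + \left(\frac{1}{9} + 0\right)^{2} = -3337 + \left(\frac{1}{9}\right)^{2} = -3337 + \frac{1}{81} = - \frac{270296}{81}$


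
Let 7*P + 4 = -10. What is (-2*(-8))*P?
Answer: -32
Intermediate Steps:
P = -2 (P = -4/7 + (1/7)*(-10) = -4/7 - 10/7 = -2)
(-2*(-8))*P = -2*(-8)*(-2) = 16*(-2) = -32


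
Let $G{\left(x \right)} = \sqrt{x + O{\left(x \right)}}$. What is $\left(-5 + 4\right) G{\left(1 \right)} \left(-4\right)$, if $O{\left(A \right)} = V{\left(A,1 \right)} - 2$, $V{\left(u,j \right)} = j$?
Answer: $0$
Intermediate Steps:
$O{\left(A \right)} = -1$ ($O{\left(A \right)} = 1 - 2 = -1$)
$G{\left(x \right)} = \sqrt{-1 + x}$ ($G{\left(x \right)} = \sqrt{x - 1} = \sqrt{-1 + x}$)
$\left(-5 + 4\right) G{\left(1 \right)} \left(-4\right) = \left(-5 + 4\right) \sqrt{-1 + 1} \left(-4\right) = - \sqrt{0} \left(-4\right) = \left(-1\right) 0 \left(-4\right) = 0 \left(-4\right) = 0$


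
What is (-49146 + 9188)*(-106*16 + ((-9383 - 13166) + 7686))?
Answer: 661664522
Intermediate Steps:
(-49146 + 9188)*(-106*16 + ((-9383 - 13166) + 7686)) = -39958*(-1696 + (-22549 + 7686)) = -39958*(-1696 - 14863) = -39958*(-16559) = 661664522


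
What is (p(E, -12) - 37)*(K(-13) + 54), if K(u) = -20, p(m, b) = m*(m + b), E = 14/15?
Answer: -362066/225 ≈ -1609.2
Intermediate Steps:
E = 14/15 (E = 14*(1/15) = 14/15 ≈ 0.93333)
p(m, b) = m*(b + m)
(p(E, -12) - 37)*(K(-13) + 54) = (14*(-12 + 14/15)/15 - 37)*(-20 + 54) = ((14/15)*(-166/15) - 37)*34 = (-2324/225 - 37)*34 = -10649/225*34 = -362066/225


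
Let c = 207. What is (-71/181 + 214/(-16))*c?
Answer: -4126545/1448 ≈ -2849.8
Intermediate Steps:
(-71/181 + 214/(-16))*c = (-71/181 + 214/(-16))*207 = (-71*1/181 + 214*(-1/16))*207 = (-71/181 - 107/8)*207 = -19935/1448*207 = -4126545/1448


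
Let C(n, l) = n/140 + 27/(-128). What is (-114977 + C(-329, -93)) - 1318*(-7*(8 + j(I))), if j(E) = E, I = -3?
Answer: -44063719/640 ≈ -68850.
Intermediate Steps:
C(n, l) = -27/128 + n/140 (C(n, l) = n*(1/140) + 27*(-1/128) = n/140 - 27/128 = -27/128 + n/140)
(-114977 + C(-329, -93)) - 1318*(-7*(8 + j(I))) = (-114977 + (-27/128 + (1/140)*(-329))) - 1318*(-7*(8 - 3)) = (-114977 + (-27/128 - 47/20)) - 1318*(-7*5) = (-114977 - 1639/640) - 1318*(-35) = -73586919/640 - 1*(-46130) = -73586919/640 + 46130 = -44063719/640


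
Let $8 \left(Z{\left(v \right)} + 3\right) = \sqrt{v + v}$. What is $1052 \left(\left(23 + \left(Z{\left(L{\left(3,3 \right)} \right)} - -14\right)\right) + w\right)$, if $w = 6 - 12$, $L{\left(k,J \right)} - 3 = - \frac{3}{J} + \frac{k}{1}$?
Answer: $29456 + \frac{263 \sqrt{10}}{2} \approx 29872.0$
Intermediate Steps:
$L{\left(k,J \right)} = 3 + k - \frac{3}{J}$ ($L{\left(k,J \right)} = 3 + \left(- \frac{3}{J} + \frac{k}{1}\right) = 3 + \left(- \frac{3}{J} + k 1\right) = 3 + \left(- \frac{3}{J} + k\right) = 3 + \left(k - \frac{3}{J}\right) = 3 + k - \frac{3}{J}$)
$Z{\left(v \right)} = -3 + \frac{\sqrt{2} \sqrt{v}}{8}$ ($Z{\left(v \right)} = -3 + \frac{\sqrt{v + v}}{8} = -3 + \frac{\sqrt{2 v}}{8} = -3 + \frac{\sqrt{2} \sqrt{v}}{8}$)
$w = -6$
$1052 \left(\left(23 + \left(Z{\left(L{\left(3,3 \right)} \right)} - -14\right)\right) + w\right) = 1052 \left(\left(23 - \left(-11 - \frac{\sqrt{2} \sqrt{3 + 3 - \frac{3}{3}}}{8}\right)\right) - 6\right) = 1052 \left(\left(23 + \left(\left(-3 + \frac{\sqrt{2} \sqrt{3 + 3 - 1}}{8}\right) + 14\right)\right) - 6\right) = 1052 \left(\left(23 + \left(\left(-3 + \frac{\sqrt{2} \sqrt{5}}{8}\right) + 14\right)\right) - 6\right) = 1052 \left(\left(23 + \left(\left(-3 + \frac{\sqrt{10}}{8}\right) + 14\right)\right) - 6\right) = 1052 \left(\left(23 + \left(11 + \frac{\sqrt{10}}{8}\right)\right) - 6\right) = 1052 \left(\left(34 + \frac{\sqrt{10}}{8}\right) - 6\right) = 1052 \left(28 + \frac{\sqrt{10}}{8}\right) = 29456 + \frac{263 \sqrt{10}}{2}$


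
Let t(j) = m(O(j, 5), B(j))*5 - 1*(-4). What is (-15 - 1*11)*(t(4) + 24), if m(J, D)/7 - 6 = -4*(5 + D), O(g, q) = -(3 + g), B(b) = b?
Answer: 26572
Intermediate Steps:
O(g, q) = -3 - g
m(J, D) = -98 - 28*D (m(J, D) = 42 + 7*(-4*(5 + D)) = 42 + 7*(-20 - 4*D) = 42 + (-140 - 28*D) = -98 - 28*D)
t(j) = -486 - 140*j (t(j) = (-98 - 28*j)*5 - 1*(-4) = (-490 - 140*j) + 4 = -486 - 140*j)
(-15 - 1*11)*(t(4) + 24) = (-15 - 1*11)*((-486 - 140*4) + 24) = (-15 - 11)*((-486 - 560) + 24) = -26*(-1046 + 24) = -26*(-1022) = 26572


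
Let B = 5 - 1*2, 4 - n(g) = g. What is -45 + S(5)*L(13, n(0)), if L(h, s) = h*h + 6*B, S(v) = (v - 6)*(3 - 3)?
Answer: -45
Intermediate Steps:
n(g) = 4 - g
B = 3 (B = 5 - 2 = 3)
S(v) = 0 (S(v) = (-6 + v)*0 = 0)
L(h, s) = 18 + h² (L(h, s) = h*h + 6*3 = h² + 18 = 18 + h²)
-45 + S(5)*L(13, n(0)) = -45 + 0*(18 + 13²) = -45 + 0*(18 + 169) = -45 + 0*187 = -45 + 0 = -45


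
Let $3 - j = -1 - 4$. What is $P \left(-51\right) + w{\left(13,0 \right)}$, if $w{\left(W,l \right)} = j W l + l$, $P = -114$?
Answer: $5814$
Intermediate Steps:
$j = 8$ ($j = 3 - \left(-1 - 4\right) = 3 - -5 = 3 + 5 = 8$)
$w{\left(W,l \right)} = l + 8 W l$ ($w{\left(W,l \right)} = 8 W l + l = l + 8 W l$)
$P \left(-51\right) + w{\left(13,0 \right)} = \left(-114\right) \left(-51\right) + 0 \left(1 + 8 \cdot 13\right) = 5814 + 0 \left(1 + 104\right) = 5814 + 0 \cdot 105 = 5814 + 0 = 5814$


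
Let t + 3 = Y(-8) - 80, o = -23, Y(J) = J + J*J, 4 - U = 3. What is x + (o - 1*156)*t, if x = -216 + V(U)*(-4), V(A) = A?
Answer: 4613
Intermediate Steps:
U = 1 (U = 4 - 1*3 = 4 - 3 = 1)
Y(J) = J + J²
x = -220 (x = -216 + 1*(-4) = -216 - 4 = -220)
t = -27 (t = -3 + (-8*(1 - 8) - 80) = -3 + (-8*(-7) - 80) = -3 + (56 - 80) = -3 - 24 = -27)
x + (o - 1*156)*t = -220 + (-23 - 1*156)*(-27) = -220 + (-23 - 156)*(-27) = -220 - 179*(-27) = -220 + 4833 = 4613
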